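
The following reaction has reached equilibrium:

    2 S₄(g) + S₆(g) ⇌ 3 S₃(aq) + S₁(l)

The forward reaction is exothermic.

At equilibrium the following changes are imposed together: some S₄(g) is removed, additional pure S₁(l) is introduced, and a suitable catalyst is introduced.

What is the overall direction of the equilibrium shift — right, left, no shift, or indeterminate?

Removing S₄ (g), a reactant, drives the reaction to the left.
S₁ is a pure liquid; its activity is 1 regardless of amount, so Q is unaffected — no shift from this change.
A catalyst speeds both forward and reverse rates equally; it changes neither Q nor K — no shift from this change.
Only the nonzero effect(s) matter; the net shift is to the left.

left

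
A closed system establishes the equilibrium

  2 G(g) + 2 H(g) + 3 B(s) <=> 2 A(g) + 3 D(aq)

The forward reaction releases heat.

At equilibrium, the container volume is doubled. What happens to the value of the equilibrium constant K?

unchanged

The equilibrium constant depends only on temperature. This perturbation may move the position of equilibrium, but since T is unchanged, K itself is unchanged.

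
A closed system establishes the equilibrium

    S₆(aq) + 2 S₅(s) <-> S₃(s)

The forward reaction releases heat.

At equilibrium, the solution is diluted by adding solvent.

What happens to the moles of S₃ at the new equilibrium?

decreases

Dilution lowers every aqueous concentration by the same factor. Δn_aq = 0 − 1 = -1, so the system shifts toward the side with more dissolved moles — to the left.
The net shift is to the left. S₃ is a product, so its amount decreases.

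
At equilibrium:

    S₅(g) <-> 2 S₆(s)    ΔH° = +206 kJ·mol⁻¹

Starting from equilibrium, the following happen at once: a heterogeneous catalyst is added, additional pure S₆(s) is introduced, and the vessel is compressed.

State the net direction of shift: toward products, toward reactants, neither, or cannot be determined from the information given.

A catalyst speeds both forward and reverse rates equally; it changes neither Q nor K — no shift from this change.
S₆ is a pure solid; its activity is 1 regardless of amount, so Q is unaffected — no shift from this change.
Gas moles: reactants 1, products 0 (Δn_gas = -1). Compression shifts the system toward the side with fewer moles of gas — to the right.
Only the nonzero effect(s) matter; the net shift is to the right.

right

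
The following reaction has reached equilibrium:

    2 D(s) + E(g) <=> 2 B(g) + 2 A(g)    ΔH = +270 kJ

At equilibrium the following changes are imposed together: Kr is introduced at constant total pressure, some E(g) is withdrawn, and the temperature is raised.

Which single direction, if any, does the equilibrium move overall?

Adding inert gas at constant total pressure expands the volume and lowers every reacting partial pressure. With Δn_gas = 4 − 1 = +3, Q moves away from K toward the side with fewer gas moles, so the system shifts toward the side with more gas moles — to the right.
Removing E (g), a reactant, drives the reaction to the left.
The forward reaction is endothermic. Raising T favours the endothermic direction — shift to the right.
The individual effects push in opposite directions; without quantitative information the net direction cannot be determined.

cannot be determined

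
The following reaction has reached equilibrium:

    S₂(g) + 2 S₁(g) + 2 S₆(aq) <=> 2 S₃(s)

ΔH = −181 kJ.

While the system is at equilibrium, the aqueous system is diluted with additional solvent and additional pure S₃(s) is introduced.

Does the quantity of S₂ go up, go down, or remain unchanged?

increases

Dilution lowers every aqueous concentration by the same factor. Δn_aq = 0 − 2 = -2, so the system shifts toward the side with more dissolved moles — to the left.
S₃ is a pure solid; its activity is 1 regardless of amount, so Q is unaffected — no shift from this change.
The net shift is to the left. S₂ is a reactant, so its amount increases.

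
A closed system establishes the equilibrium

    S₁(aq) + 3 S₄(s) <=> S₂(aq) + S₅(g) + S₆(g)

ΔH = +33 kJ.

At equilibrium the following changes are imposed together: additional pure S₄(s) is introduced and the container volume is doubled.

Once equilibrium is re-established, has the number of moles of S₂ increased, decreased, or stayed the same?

S₄ is a pure solid; its activity is 1 regardless of amount, so Q is unaffected — no shift from this change.
Gas moles: reactants 0, products 2 (Δn_gas = +2). Expansion shifts the system toward the side with more moles of gas — to the right.
The net shift is to the right. S₂ is a product, so its amount increases.

increases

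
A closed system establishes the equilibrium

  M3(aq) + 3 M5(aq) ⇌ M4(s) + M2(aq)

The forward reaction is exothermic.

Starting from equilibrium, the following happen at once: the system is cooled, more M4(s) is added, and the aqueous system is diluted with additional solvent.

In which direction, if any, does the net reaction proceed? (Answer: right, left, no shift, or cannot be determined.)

cannot be determined

The forward reaction is exothermic. Lowering T favours the exothermic direction — shift to the right.
M4 is a pure solid; its activity is 1 regardless of amount, so Q is unaffected — no shift from this change.
Dilution lowers every aqueous concentration by the same factor. Δn_aq = 1 − 4 = -3, so the system shifts toward the side with more dissolved moles — to the left.
The individual effects push in opposite directions; without quantitative information the net direction cannot be determined.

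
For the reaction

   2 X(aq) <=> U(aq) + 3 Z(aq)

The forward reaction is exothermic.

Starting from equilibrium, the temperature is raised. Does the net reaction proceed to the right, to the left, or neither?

left

The forward reaction is exothermic. Raising T favours the endothermic direction — shift to the left.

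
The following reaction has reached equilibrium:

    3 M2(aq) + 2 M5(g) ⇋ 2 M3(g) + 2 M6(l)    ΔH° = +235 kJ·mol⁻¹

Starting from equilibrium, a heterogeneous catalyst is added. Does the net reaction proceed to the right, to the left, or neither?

A catalyst speeds both forward and reverse rates equally; it changes neither Q nor K — no shift from this change.

no shift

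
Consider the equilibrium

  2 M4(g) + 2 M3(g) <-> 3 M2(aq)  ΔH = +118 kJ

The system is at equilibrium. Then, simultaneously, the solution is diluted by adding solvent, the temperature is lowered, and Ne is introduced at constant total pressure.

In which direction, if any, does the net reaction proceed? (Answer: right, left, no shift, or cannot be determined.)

Dilution lowers every aqueous concentration by the same factor. Δn_aq = 3 − 0 = +3, so the system shifts toward the side with more dissolved moles — to the right.
The forward reaction is endothermic. Lowering T favours the exothermic direction — shift to the left.
Adding inert gas at constant total pressure expands the volume and lowers every reacting partial pressure. With Δn_gas = 0 − 4 = -4, Q moves away from K toward the side with fewer gas moles, so the system shifts toward the side with more gas moles — to the left.
The individual effects push in opposite directions; without quantitative information the net direction cannot be determined.

cannot be determined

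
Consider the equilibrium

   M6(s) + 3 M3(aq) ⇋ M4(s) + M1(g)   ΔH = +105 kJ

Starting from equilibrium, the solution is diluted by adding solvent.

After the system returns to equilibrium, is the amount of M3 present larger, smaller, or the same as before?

Dilution lowers every aqueous concentration by the same factor. Δn_aq = 0 − 3 = -3, so the system shifts toward the side with more dissolved moles — to the left.
The net shift is to the left. M3 is a reactant, so its amount increases.

increases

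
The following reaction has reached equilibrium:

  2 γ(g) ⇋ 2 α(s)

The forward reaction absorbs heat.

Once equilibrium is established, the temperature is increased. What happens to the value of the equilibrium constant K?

K depends on temperature via the van 't Hoff relation. The forward reaction is endothermic, so raising T increases K.

increases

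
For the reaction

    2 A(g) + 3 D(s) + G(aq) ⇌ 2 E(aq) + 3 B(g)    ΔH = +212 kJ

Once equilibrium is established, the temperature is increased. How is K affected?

increases

K depends on temperature via the van 't Hoff relation. The forward reaction is endothermic, so raising T increases K.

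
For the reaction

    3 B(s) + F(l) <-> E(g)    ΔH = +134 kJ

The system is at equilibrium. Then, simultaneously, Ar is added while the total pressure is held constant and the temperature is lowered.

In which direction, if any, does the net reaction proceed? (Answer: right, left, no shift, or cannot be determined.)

cannot be determined

Adding inert gas at constant total pressure expands the volume and lowers every reacting partial pressure. With Δn_gas = 1 − 0 = +1, Q moves away from K toward the side with fewer gas moles, so the system shifts toward the side with more gas moles — to the right.
The forward reaction is endothermic. Lowering T favours the exothermic direction — shift to the left.
The individual effects push in opposite directions; without quantitative information the net direction cannot be determined.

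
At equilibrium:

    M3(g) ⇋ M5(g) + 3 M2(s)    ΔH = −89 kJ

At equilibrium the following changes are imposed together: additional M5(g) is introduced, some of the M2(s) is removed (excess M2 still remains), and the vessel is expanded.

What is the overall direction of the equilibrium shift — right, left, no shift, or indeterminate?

Adding M5 (g), a product, drives the reaction to the left.
M2 is a pure solid; its activity is 1 regardless of amount, so Q is unaffected — no shift from this change.
Gas moles: reactants 1, products 1. Δn_gas = 0, so a volume change leaves Q equal to K — no shift from this change.
Only the nonzero effect(s) matter; the net shift is to the left.

left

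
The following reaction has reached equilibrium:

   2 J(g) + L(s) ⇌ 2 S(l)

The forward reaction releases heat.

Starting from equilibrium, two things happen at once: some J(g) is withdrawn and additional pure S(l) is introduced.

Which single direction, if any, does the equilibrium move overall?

left

Removing J (g), a reactant, drives the reaction to the left.
S is a pure liquid; its activity is 1 regardless of amount, so Q is unaffected — no shift from this change.
Only the nonzero effect(s) matter; the net shift is to the left.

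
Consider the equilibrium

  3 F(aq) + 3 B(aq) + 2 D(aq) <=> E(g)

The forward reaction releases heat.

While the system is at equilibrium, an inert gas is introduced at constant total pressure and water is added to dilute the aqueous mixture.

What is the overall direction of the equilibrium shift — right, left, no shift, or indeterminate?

cannot be determined

Adding inert gas at constant total pressure expands the volume and lowers every reacting partial pressure. With Δn_gas = 1 − 0 = +1, Q moves away from K toward the side with fewer gas moles, so the system shifts toward the side with more gas moles — to the right.
Dilution lowers every aqueous concentration by the same factor. Δn_aq = 0 − 8 = -8, so the system shifts toward the side with more dissolved moles — to the left.
The individual effects push in opposite directions; without quantitative information the net direction cannot be determined.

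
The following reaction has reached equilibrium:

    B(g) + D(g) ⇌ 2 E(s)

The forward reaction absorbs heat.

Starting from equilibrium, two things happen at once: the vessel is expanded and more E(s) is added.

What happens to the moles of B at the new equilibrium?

increases

Gas moles: reactants 2, products 0 (Δn_gas = -2). Expansion shifts the system toward the side with more moles of gas — to the left.
E is a pure solid; its activity is 1 regardless of amount, so Q is unaffected — no shift from this change.
The net shift is to the left. B is a reactant, so its amount increases.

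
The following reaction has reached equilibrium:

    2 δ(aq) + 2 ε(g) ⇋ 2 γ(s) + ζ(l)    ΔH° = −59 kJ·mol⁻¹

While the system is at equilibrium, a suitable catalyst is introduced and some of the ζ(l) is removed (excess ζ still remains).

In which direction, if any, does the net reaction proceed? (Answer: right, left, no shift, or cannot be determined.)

A catalyst speeds both forward and reverse rates equally; it changes neither Q nor K — no shift from this change.
ζ is a pure liquid; its activity is 1 regardless of amount, so Q is unaffected — no shift from this change.
None of the changes alters Q relative to K, so there is no net shift.

no shift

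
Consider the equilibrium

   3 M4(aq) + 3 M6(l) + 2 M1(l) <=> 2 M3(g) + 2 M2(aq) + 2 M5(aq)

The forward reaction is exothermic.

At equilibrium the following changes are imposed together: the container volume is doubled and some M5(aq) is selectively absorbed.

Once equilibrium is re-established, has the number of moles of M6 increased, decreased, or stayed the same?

decreases

Gas moles: reactants 0, products 2 (Δn_gas = +2). Expansion shifts the system toward the side with more moles of gas — to the right.
Removing M5 (aq), a product, drives the reaction to the right.
The net shift is to the right. M6 is a reactant, so its amount decreases.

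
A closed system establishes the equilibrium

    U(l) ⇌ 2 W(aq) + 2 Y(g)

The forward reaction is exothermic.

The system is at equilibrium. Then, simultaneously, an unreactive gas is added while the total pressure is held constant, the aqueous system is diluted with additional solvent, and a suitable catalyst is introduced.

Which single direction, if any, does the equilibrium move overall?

Adding inert gas at constant total pressure expands the volume and lowers every reacting partial pressure. With Δn_gas = 2 − 0 = +2, Q moves away from K toward the side with fewer gas moles, so the system shifts toward the side with more gas moles — to the right.
Dilution lowers every aqueous concentration by the same factor. Δn_aq = 2 − 0 = +2, so the system shifts toward the side with more dissolved moles — to the right.
A catalyst speeds both forward and reverse rates equally; it changes neither Q nor K — no shift from this change.
Only the nonzero effect(s) matter; the net shift is to the right.

right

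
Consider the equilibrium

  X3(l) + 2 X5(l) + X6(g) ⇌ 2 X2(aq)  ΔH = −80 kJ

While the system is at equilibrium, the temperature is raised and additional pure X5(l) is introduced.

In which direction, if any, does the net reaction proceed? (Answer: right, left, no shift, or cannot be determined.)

left

The forward reaction is exothermic. Raising T favours the endothermic direction — shift to the left.
X5 is a pure liquid; its activity is 1 regardless of amount, so Q is unaffected — no shift from this change.
Only the nonzero effect(s) matter; the net shift is to the left.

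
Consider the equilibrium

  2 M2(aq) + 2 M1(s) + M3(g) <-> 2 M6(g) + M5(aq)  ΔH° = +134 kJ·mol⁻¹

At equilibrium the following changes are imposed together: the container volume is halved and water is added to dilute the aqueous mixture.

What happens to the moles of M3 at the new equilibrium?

Gas moles: reactants 1, products 2 (Δn_gas = +1). Compression shifts the system toward the side with fewer moles of gas — to the left.
Dilution lowers every aqueous concentration by the same factor. Δn_aq = 1 − 2 = -1, so the system shifts toward the side with more dissolved moles — to the left.
The net shift is to the left. M3 is a reactant, so its amount increases.

increases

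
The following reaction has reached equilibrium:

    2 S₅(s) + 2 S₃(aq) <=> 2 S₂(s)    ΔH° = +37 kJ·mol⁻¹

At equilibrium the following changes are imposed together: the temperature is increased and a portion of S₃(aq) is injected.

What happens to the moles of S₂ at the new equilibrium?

increases

The forward reaction is endothermic. Raising T favours the endothermic direction — shift to the right.
Adding S₃ (aq), a reactant, drives the reaction to the right.
The net shift is to the right. S₂ is a product, so its amount increases.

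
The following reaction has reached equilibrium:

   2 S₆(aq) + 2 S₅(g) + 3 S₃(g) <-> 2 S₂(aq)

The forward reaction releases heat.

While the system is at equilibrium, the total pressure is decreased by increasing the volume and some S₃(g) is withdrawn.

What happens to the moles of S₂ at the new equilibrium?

decreases

Gas moles: reactants 5, products 0 (Δn_gas = -5). Expansion shifts the system toward the side with more moles of gas — to the left.
Removing S₃ (g), a reactant, drives the reaction to the left.
The net shift is to the left. S₂ is a product, so its amount decreases.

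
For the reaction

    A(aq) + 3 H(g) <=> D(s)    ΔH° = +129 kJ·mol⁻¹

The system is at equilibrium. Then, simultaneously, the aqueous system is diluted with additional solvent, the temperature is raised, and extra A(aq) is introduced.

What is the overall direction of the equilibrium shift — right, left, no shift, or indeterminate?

cannot be determined

Dilution lowers every aqueous concentration by the same factor. Δn_aq = 0 − 1 = -1, so the system shifts toward the side with more dissolved moles — to the left.
The forward reaction is endothermic. Raising T favours the endothermic direction — shift to the right.
Adding A (aq), a reactant, drives the reaction to the right.
The individual effects push in opposite directions; without quantitative information the net direction cannot be determined.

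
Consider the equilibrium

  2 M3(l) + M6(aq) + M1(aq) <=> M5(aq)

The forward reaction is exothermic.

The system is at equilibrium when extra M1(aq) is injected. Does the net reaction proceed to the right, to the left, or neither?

right

Adding M1 (aq), a reactant, drives the reaction to the right.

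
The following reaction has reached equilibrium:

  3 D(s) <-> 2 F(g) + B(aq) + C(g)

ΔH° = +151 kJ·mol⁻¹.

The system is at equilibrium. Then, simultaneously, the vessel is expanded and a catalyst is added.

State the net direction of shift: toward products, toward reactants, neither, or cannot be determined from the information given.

right

Gas moles: reactants 0, products 3 (Δn_gas = +3). Expansion shifts the system toward the side with more moles of gas — to the right.
A catalyst speeds both forward and reverse rates equally; it changes neither Q nor K — no shift from this change.
Only the nonzero effect(s) matter; the net shift is to the right.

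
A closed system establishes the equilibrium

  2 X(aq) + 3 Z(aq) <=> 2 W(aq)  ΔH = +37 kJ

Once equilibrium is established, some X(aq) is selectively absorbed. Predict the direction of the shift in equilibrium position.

left

Removing X (aq), a reactant, drives the reaction to the left.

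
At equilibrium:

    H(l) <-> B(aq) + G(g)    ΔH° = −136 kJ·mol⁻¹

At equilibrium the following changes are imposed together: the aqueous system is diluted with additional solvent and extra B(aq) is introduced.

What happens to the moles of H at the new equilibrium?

Dilution lowers every aqueous concentration by the same factor. Δn_aq = 1 − 0 = +1, so the system shifts toward the side with more dissolved moles — to the right.
Adding B (aq), a product, drives the reaction to the left.
The two effects oppose each other, so the net shift — and hence the change in H — cannot be determined from the given information.

cannot be determined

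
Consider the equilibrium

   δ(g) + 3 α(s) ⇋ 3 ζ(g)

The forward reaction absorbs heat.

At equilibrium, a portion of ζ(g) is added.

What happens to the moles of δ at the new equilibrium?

Adding ζ (g), a product, drives the reaction to the left.
The net shift is to the left. δ is a reactant, so its amount increases.

increases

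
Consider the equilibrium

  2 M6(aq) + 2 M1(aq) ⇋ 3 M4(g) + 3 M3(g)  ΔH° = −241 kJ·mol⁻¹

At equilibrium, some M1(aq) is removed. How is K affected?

unchanged

The equilibrium constant depends only on temperature. This perturbation may move the position of equilibrium, but since T is unchanged, K itself is unchanged.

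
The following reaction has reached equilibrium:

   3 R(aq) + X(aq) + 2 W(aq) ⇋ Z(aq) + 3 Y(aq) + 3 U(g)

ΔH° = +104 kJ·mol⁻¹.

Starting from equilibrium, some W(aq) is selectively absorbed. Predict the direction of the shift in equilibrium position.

left

Removing W (aq), a reactant, drives the reaction to the left.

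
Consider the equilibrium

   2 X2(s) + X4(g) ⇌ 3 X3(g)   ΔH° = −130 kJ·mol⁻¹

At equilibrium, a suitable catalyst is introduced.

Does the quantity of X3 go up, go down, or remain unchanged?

unchanged

A catalyst speeds both forward and reverse rates equally; it changes neither Q nor K — no shift from this change.
No net shift occurs, so the amount of X3 is unchanged.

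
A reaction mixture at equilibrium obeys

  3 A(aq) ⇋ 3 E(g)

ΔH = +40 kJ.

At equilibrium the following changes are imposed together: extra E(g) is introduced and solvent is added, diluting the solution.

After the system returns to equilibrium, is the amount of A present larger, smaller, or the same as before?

Adding E (g), a product, drives the reaction to the left.
Dilution lowers every aqueous concentration by the same factor. Δn_aq = 0 − 3 = -3, so the system shifts toward the side with more dissolved moles — to the left.
The net shift is to the left. A is a reactant, so its amount increases.

increases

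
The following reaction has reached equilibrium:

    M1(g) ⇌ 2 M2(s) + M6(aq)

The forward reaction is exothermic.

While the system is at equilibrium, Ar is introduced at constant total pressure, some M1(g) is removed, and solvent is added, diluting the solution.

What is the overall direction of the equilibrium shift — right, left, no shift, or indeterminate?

Adding inert gas at constant total pressure expands the volume and lowers every reacting partial pressure. With Δn_gas = 0 − 1 = -1, Q moves away from K toward the side with fewer gas moles, so the system shifts toward the side with more gas moles — to the left.
Removing M1 (g), a reactant, drives the reaction to the left.
Dilution lowers every aqueous concentration by the same factor. Δn_aq = 1 − 0 = +1, so the system shifts toward the side with more dissolved moles — to the right.
The individual effects push in opposite directions; without quantitative information the net direction cannot be determined.

cannot be determined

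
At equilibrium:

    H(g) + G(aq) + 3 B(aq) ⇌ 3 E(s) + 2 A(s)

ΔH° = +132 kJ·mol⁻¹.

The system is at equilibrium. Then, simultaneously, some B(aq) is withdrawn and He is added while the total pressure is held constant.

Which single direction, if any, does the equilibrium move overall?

left

Removing B (aq), a reactant, drives the reaction to the left.
Adding inert gas at constant total pressure expands the volume and lowers every reacting partial pressure. With Δn_gas = 0 − 1 = -1, Q moves away from K toward the side with fewer gas moles, so the system shifts toward the side with more gas moles — to the left.
All effects act in the same direction — net shift to the left.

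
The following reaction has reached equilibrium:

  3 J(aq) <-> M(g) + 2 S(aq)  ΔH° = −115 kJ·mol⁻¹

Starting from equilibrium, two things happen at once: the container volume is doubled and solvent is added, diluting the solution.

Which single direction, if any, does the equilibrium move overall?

Gas moles: reactants 0, products 1 (Δn_gas = +1). Expansion shifts the system toward the side with more moles of gas — to the right.
Dilution lowers every aqueous concentration by the same factor. Δn_aq = 2 − 3 = -1, so the system shifts toward the side with more dissolved moles — to the left.
The individual effects push in opposite directions; without quantitative information the net direction cannot be determined.

cannot be determined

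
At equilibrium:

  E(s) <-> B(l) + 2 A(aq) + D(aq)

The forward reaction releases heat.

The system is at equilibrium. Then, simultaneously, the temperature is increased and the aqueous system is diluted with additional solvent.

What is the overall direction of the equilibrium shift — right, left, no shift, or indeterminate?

cannot be determined

The forward reaction is exothermic. Raising T favours the endothermic direction — shift to the left.
Dilution lowers every aqueous concentration by the same factor. Δn_aq = 3 − 0 = +3, so the system shifts toward the side with more dissolved moles — to the right.
The individual effects push in opposite directions; without quantitative information the net direction cannot be determined.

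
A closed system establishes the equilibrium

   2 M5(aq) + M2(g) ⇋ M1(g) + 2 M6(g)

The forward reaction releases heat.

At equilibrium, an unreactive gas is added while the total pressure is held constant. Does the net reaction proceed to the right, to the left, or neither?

Adding inert gas at constant total pressure expands the volume and lowers every reacting partial pressure. With Δn_gas = 3 − 1 = +2, Q moves away from K toward the side with fewer gas moles, so the system shifts toward the side with more gas moles — to the right.

right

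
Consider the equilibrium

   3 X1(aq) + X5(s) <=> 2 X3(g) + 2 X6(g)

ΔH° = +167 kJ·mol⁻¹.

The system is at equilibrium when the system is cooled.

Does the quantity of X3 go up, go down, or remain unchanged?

decreases

The forward reaction is endothermic. Lowering T favours the exothermic direction — shift to the left.
The net shift is to the left. X3 is a product, so its amount decreases.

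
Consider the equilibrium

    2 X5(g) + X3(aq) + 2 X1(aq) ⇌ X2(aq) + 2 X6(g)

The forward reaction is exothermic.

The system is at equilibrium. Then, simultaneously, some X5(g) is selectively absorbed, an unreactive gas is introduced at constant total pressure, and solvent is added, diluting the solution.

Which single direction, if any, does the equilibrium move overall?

left

Removing X5 (g), a reactant, drives the reaction to the left.
Adding inert gas at constant total pressure expands the volume, scaling every reacting partial pressure by the same factor. Δn_gas = 2 − 2 = 0, so Q is unchanged — no shift.
Dilution lowers every aqueous concentration by the same factor. Δn_aq = 1 − 3 = -2, so the system shifts toward the side with more dissolved moles — to the left.
Only the nonzero effect(s) matter; the net shift is to the left.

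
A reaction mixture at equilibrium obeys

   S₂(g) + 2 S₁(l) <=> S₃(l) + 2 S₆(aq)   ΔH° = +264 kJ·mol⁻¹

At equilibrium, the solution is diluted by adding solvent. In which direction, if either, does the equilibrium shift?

Dilution lowers every aqueous concentration by the same factor. Δn_aq = 2 − 0 = +2, so the system shifts toward the side with more dissolved moles — to the right.

right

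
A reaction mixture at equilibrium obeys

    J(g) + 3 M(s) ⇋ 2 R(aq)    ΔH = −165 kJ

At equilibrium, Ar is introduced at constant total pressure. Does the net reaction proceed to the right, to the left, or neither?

left

Adding inert gas at constant total pressure expands the volume and lowers every reacting partial pressure. With Δn_gas = 0 − 1 = -1, Q moves away from K toward the side with fewer gas moles, so the system shifts toward the side with more gas moles — to the left.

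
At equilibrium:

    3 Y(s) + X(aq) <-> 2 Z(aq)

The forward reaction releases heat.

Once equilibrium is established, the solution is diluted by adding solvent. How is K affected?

unchanged

The equilibrium constant depends only on temperature. This perturbation may move the position of equilibrium, but since T is unchanged, K itself is unchanged.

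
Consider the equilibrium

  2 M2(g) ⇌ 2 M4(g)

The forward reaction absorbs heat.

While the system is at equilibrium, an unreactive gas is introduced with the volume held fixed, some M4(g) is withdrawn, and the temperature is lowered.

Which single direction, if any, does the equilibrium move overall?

At constant volume, adding an inert gas leaves every reacting species' partial pressure unchanged, so Q is unchanged — no shift from this change.
Removing M4 (g), a product, drives the reaction to the right.
The forward reaction is endothermic. Lowering T favours the exothermic direction — shift to the left.
The individual effects push in opposite directions; without quantitative information the net direction cannot be determined.

cannot be determined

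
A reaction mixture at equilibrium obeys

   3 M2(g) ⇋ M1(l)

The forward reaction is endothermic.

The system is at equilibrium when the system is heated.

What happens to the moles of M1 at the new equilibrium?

The forward reaction is endothermic. Raising T favours the endothermic direction — shift to the right.
The net shift is to the right. M1 is a product, so its amount increases.

increases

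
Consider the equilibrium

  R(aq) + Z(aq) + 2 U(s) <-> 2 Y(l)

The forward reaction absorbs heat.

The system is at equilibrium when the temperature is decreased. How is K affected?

K depends on temperature via the van 't Hoff relation. The forward reaction is endothermic, so lowering T decreases K.

decreases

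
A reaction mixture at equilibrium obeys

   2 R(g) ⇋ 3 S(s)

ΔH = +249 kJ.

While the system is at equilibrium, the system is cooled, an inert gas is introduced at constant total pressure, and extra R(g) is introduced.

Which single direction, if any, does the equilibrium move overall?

The forward reaction is endothermic. Lowering T favours the exothermic direction — shift to the left.
Adding inert gas at constant total pressure expands the volume and lowers every reacting partial pressure. With Δn_gas = 0 − 2 = -2, Q moves away from K toward the side with fewer gas moles, so the system shifts toward the side with more gas moles — to the left.
Adding R (g), a reactant, drives the reaction to the right.
The individual effects push in opposite directions; without quantitative information the net direction cannot be determined.

cannot be determined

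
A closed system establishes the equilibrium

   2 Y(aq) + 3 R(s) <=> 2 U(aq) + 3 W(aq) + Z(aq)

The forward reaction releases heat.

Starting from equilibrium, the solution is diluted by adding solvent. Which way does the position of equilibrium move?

Dilution lowers every aqueous concentration by the same factor. Δn_aq = 6 − 2 = +4, so the system shifts toward the side with more dissolved moles — to the right.

right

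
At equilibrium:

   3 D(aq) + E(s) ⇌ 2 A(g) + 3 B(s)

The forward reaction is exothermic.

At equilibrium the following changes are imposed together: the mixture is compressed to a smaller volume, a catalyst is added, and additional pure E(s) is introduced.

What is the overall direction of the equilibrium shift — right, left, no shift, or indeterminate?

Gas moles: reactants 0, products 2 (Δn_gas = +2). Compression shifts the system toward the side with fewer moles of gas — to the left.
A catalyst speeds both forward and reverse rates equally; it changes neither Q nor K — no shift from this change.
E is a pure solid; its activity is 1 regardless of amount, so Q is unaffected — no shift from this change.
Only the nonzero effect(s) matter; the net shift is to the left.

left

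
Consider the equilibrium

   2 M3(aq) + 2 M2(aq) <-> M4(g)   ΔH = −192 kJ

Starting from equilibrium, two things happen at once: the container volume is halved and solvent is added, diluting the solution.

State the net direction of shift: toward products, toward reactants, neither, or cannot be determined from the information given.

Gas moles: reactants 0, products 1 (Δn_gas = +1). Compression shifts the system toward the side with fewer moles of gas — to the left.
Dilution lowers every aqueous concentration by the same factor. Δn_aq = 0 − 4 = -4, so the system shifts toward the side with more dissolved moles — to the left.
All effects act in the same direction — net shift to the left.

left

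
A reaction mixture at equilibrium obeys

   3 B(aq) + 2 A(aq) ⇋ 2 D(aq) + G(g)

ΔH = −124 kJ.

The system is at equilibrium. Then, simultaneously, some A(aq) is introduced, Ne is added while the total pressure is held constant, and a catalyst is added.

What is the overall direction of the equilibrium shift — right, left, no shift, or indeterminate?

right

Adding A (aq), a reactant, drives the reaction to the right.
Adding inert gas at constant total pressure expands the volume and lowers every reacting partial pressure. With Δn_gas = 1 − 0 = +1, Q moves away from K toward the side with fewer gas moles, so the system shifts toward the side with more gas moles — to the right.
A catalyst speeds both forward and reverse rates equally; it changes neither Q nor K — no shift from this change.
Only the nonzero effect(s) matter; the net shift is to the right.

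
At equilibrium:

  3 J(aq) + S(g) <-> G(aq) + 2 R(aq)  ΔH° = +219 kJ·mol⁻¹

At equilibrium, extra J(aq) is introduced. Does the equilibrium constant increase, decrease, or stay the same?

The equilibrium constant depends only on temperature. This perturbation may move the position of equilibrium, but since T is unchanged, K itself is unchanged.

unchanged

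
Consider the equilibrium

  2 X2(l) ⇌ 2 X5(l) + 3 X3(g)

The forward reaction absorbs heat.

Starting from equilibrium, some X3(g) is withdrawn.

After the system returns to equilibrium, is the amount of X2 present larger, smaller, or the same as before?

decreases

Removing X3 (g), a product, drives the reaction to the right.
The net shift is to the right. X2 is a reactant, so its amount decreases.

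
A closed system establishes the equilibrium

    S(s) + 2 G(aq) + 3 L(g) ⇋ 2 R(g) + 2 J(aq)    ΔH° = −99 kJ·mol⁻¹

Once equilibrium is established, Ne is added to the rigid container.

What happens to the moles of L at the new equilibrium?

unchanged

At constant volume, adding an inert gas leaves every reacting species' partial pressure unchanged, so Q is unchanged — no shift from this change.
No net shift occurs, so the amount of L is unchanged.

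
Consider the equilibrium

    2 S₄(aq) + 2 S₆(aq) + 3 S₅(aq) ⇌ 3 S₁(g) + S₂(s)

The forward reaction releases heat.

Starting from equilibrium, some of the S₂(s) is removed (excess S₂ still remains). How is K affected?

unchanged

The equilibrium constant depends only on temperature. This perturbation changes neither the position of equilibrium nor K.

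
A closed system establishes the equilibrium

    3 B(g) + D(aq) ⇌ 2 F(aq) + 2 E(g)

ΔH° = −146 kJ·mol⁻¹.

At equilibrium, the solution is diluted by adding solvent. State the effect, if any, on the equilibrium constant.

The equilibrium constant depends only on temperature. This perturbation may move the position of equilibrium, but since T is unchanged, K itself is unchanged.

unchanged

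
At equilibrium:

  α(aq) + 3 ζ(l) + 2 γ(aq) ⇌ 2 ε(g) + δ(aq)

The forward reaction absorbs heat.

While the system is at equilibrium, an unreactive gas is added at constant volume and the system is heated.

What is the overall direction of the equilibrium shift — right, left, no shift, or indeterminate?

right

At constant volume, adding an inert gas leaves every reacting species' partial pressure unchanged, so Q is unchanged — no shift from this change.
The forward reaction is endothermic. Raising T favours the endothermic direction — shift to the right.
Only the nonzero effect(s) matter; the net shift is to the right.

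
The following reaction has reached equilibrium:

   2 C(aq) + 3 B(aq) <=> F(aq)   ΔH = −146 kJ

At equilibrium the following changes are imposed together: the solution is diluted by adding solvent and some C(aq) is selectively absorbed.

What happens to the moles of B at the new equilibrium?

increases

Dilution lowers every aqueous concentration by the same factor. Δn_aq = 1 − 5 = -4, so the system shifts toward the side with more dissolved moles — to the left.
Removing C (aq), a reactant, drives the reaction to the left.
The net shift is to the left. B is a reactant, so its amount increases.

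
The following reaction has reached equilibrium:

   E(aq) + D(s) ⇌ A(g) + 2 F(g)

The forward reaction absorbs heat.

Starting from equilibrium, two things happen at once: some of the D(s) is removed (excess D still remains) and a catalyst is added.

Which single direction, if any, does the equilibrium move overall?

no shift

D is a pure solid; its activity is 1 regardless of amount, so Q is unaffected — no shift from this change.
A catalyst speeds both forward and reverse rates equally; it changes neither Q nor K — no shift from this change.
None of the changes alters Q relative to K, so there is no net shift.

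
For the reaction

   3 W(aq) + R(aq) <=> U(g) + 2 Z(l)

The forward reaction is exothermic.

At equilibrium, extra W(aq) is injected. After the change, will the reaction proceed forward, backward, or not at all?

right

Adding W (aq), a reactant, drives the reaction to the right.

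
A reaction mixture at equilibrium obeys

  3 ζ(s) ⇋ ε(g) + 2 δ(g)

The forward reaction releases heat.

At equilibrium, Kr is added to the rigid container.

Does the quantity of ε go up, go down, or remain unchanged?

At constant volume, adding an inert gas leaves every reacting species' partial pressure unchanged, so Q is unchanged — no shift from this change.
No net shift occurs, so the amount of ε is unchanged.

unchanged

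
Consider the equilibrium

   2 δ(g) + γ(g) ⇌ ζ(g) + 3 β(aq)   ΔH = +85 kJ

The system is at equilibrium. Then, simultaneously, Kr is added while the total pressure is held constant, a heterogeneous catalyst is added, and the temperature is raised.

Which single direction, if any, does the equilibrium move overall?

Adding inert gas at constant total pressure expands the volume and lowers every reacting partial pressure. With Δn_gas = 1 − 3 = -2, Q moves away from K toward the side with fewer gas moles, so the system shifts toward the side with more gas moles — to the left.
A catalyst speeds both forward and reverse rates equally; it changes neither Q nor K — no shift from this change.
The forward reaction is endothermic. Raising T favours the endothermic direction — shift to the right.
The individual effects push in opposite directions; without quantitative information the net direction cannot be determined.

cannot be determined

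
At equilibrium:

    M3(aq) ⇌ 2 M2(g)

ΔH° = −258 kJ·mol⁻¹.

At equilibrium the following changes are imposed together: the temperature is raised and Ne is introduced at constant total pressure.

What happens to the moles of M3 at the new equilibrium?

The forward reaction is exothermic. Raising T favours the endothermic direction — shift to the left.
Adding inert gas at constant total pressure expands the volume and lowers every reacting partial pressure. With Δn_gas = 2 − 0 = +2, Q moves away from K toward the side with fewer gas moles, so the system shifts toward the side with more gas moles — to the right.
The two effects oppose each other, so the net shift — and hence the change in M3 — cannot be determined from the given information.

cannot be determined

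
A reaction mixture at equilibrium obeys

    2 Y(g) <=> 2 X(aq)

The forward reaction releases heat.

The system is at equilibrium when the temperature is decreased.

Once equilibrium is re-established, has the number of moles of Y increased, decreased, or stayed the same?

decreases

The forward reaction is exothermic. Lowering T favours the exothermic direction — shift to the right.
The net shift is to the right. Y is a reactant, so its amount decreases.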